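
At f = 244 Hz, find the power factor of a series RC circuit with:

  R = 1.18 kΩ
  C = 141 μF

Step 1 — Angular frequency: ω = 2π·f = 2π·244 = 1533 rad/s.
Step 2 — Component impedances:
  R: Z = R = 1180 Ω
  C: Z = 1/(jωC) = -j/(ω·C) = 0 - j4.626 Ω
Step 3 — Series combination: Z_total = R + C = 1180 - j4.626 Ω = 1180∠-0.2° Ω.
Step 4 — Power factor: PF = cos(φ) = Re(Z)/|Z| = 1180/1180 = 1.
Step 5 — Type: Im(Z) = -4.626 ⇒ leading (phase φ = -0.2°).

PF = 1 (leading, φ = -0.2°)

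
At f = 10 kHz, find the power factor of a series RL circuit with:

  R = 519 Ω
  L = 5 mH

Step 1 — Angular frequency: ω = 2π·f = 2π·1e+04 = 6.283e+04 rad/s.
Step 2 — Component impedances:
  R: Z = R = 519 Ω
  L: Z = jωL = j·6.283e+04·0.005 = 0 + j314.2 Ω
Step 3 — Series combination: Z_total = R + L = 519 + j314.2 Ω = 606.7∠31.2° Ω.
Step 4 — Power factor: PF = cos(φ) = Re(Z)/|Z| = 519/606.68 = 0.8555.
Step 5 — Type: Im(Z) = 314.2 ⇒ lagging (phase φ = 31.2°).

PF = 0.8555 (lagging, φ = 31.2°)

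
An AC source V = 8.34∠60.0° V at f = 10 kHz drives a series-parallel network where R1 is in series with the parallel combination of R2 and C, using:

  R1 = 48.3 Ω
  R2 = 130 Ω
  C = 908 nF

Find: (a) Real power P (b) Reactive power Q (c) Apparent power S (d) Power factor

Step 1 — Angular frequency: ω = 2π·f = 2π·1e+04 = 6.283e+04 rad/s.
Step 2 — Component impedances:
  R1: Z = R = 48.3 Ω
  R2: Z = R = 130 Ω
  C: Z = 1/(jωC) = -j/(ω·C) = 0 - j17.53 Ω
Step 3 — Parallel branch: R2 || C = 1/(1/R2 + 1/C) = 2.321 - j17.22 Ω.
Step 4 — Series with R1: Z_total = R1 + (R2 || C) = 50.62 - j17.22 Ω = 53.47∠-18.8° Ω.
Step 5 — Source phasor: V = 8.34∠60.0° V = 4.17 + j7.223 V.
Step 6 — Current: I = V / Z = 0.03034 + j0.153 A = 0.156∠78.8° A.
Step 7 — Complex power: S = V·I* = 1.232 - j0.4188 VA.
Step 8 — Real power: P = Re(S) = 1.232 W.
Step 9 — Reactive power: Q = Im(S) = -0.4188 VAR.
Step 10 — Apparent power: |S| = 1.301 VA.
Step 11 — Power factor: PF = P/|S| = 0.9468 (leading).

(a) P = 1.232 W  (b) Q = -0.4188 VAR  (c) S = 1.301 VA  (d) PF = 0.9468 (leading)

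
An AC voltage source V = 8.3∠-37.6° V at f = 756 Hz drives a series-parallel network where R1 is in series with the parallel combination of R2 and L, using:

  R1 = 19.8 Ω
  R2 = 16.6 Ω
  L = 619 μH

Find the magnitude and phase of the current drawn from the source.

Step 1 — Angular frequency: ω = 2π·f = 2π·756 = 4750 rad/s.
Step 2 — Component impedances:
  R1: Z = R = 19.8 Ω
  R2: Z = R = 16.6 Ω
  L: Z = jωL = j·4750·0.000619 = 0 + j2.94 Ω
Step 3 — Parallel branch: R2 || L = 1/(1/R2 + 1/L) = 0.505 + j2.851 Ω.
Step 4 — Series with R1: Z_total = R1 + (R2 || L) = 20.3 + j2.851 Ω = 20.5∠8.0° Ω.
Step 5 — Source phasor: V = 8.3∠-37.6° V = 6.576 - j5.064 V.
Step 6 — Ohm's law: I = V / Z_total = (6.576 - j5.064) / (20.3 + j2.851) = 0.2833 - j0.2892 A.
Step 7 — Convert to polar: |I| = 0.4048 A, ∠I = -45.6°.

I = 0.4048∠-45.6° A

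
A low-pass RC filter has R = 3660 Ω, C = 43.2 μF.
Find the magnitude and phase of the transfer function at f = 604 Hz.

Step 1 — Angular frequency: ω = 2π·604 = 3795 rad/s.
Step 2 — Transfer function: H(jω) = 1/(1 + jωRC).
Step 3 — Denominator: 1 + jωRC = 1 + j·3795·3660·4.32e-05 = 1 + j600.
Step 4 — H = 2.777e-06 - j0.001667.
Step 5 — Magnitude: |H| = 0.001667 (-55.6 dB); phase: φ = -89.9°.

|H| = 0.001667 (-55.6 dB), φ = -89.9°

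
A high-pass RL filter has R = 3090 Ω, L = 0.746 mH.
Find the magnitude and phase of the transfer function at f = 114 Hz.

Step 1 — Angular frequency: ω = 2π·114 = 716.3 rad/s.
Step 2 — Transfer function: H(jω) = jωL/(R + jωL).
Step 3 — Numerator jωL = j·0.5343; denominator R + jωL = 3090 + j0.5343.
Step 4 — H = 2.99e-08 + j0.0001729.
Step 5 — Magnitude: |H| = 0.0001729 (-75.2 dB); phase: φ = 90.0°.

|H| = 0.0001729 (-75.2 dB), φ = 90.0°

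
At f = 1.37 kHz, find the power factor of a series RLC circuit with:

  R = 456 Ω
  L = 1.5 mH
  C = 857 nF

Step 1 — Angular frequency: ω = 2π·f = 2π·1370 = 8608 rad/s.
Step 2 — Component impedances:
  R: Z = R = 456 Ω
  L: Z = jωL = j·8608·0.0015 = 0 + j12.91 Ω
  C: Z = 1/(jωC) = -j/(ω·C) = 0 - j135.6 Ω
Step 3 — Series combination: Z_total = R + L + C = 456 - j122.6 Ω = 472.2∠-15.1° Ω.
Step 4 — Power factor: PF = cos(φ) = Re(Z)/|Z| = 456/472.2 = 0.9657.
Step 5 — Type: Im(Z) = -122.6 ⇒ leading (phase φ = -15.1°).

PF = 0.9657 (leading, φ = -15.1°)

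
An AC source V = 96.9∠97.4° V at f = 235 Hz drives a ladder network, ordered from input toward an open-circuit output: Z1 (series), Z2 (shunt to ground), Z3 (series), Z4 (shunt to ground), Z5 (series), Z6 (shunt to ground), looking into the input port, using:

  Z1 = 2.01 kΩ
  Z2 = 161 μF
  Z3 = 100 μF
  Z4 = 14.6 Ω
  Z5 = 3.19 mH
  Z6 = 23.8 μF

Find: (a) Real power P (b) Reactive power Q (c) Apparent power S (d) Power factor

Step 1 — Angular frequency: ω = 2π·f = 2π·235 = 1477 rad/s.
Step 2 — Component impedances:
  Z1: Z = R = 2010 Ω
  Z2: Z = 1/(jωC) = -j/(ω·C) = 0 - j4.207 Ω
  Z3: Z = 1/(jωC) = -j/(ω·C) = 0 - j6.773 Ω
  Z4: Z = R = 14.6 Ω
  Z5: Z = jωL = j·1477·0.00319 = 0 + j4.71 Ω
  Z6: Z = 1/(jωC) = -j/(ω·C) = 0 - j28.46 Ω
Step 3 — Ladder network (open output): work backward from the far end, alternating series and parallel combinations. Z_in = 2010 - j3.466 Ω = 2010∠-0.1° Ω.
Step 4 — Source phasor: V = 96.9∠97.4° V = -12.48 + j96.09 V.
Step 5 — Current: I = V / Z = -0.00629 + j0.04779 A = 0.0482∠97.5° A.
Step 6 — Complex power: S = V·I* = 4.67 - j0.008053 VA.
Step 7 — Real power: P = Re(S) = 4.67 W.
Step 8 — Reactive power: Q = Im(S) = -0.008053 VAR.
Step 9 — Apparent power: |S| = 4.67 VA.
Step 10 — Power factor: PF = P/|S| = 1 (leading).

(a) P = 4.67 W  (b) Q = -0.008053 VAR  (c) S = 4.67 VA  (d) PF = 1 (leading)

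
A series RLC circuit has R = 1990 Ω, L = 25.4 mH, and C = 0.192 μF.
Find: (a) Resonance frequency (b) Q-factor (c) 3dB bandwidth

Step 1 — Resonance: ω₀ = 1/√(LC) = 1/√(0.0254·1.92e-07) = 1.432e+04 rad/s.
Step 2 — f₀ = ω₀/(2π) = 2279 Hz.
Step 3 — Series Q: Q = ω₀L/R = 1.432e+04·0.0254/1990 = 0.1828.
Step 4 — Bandwidth: Δω = ω₀/Q = 7.835e+04 rad/s; BW = Δω/(2π) = 1.247e+04 Hz.

(a) f₀ = 2279 Hz  (b) Q = 0.1828  (c) BW = 1.247e+04 Hz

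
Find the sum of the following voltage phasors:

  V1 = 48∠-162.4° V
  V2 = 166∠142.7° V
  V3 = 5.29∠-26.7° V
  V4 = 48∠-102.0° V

Step 1 — Convert each phasor to rectangular form:
  V1 = 48·(cos(-162.4°) + j·sin(-162.4°)) = -45.75 - j14.51 V
  V2 = 166·(cos(142.7°) + j·sin(142.7°)) = -132 + j100.6 V
  V3 = 5.29·(cos(-26.7°) + j·sin(-26.7°)) = 4.726 - j2.377 V
  V4 = 48·(cos(-102.0°) + j·sin(-102.0°)) = -9.98 - j46.95 V
Step 2 — Sum components: V_total = -183.1 + j36.75 V.
Step 3 — Convert to polar: |V_total| = 186.7 V, ∠V_total = 168.6°.

V_total = 186.7∠168.6° V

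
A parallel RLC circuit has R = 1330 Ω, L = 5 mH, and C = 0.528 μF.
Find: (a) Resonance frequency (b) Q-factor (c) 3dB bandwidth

Step 1 — Resonance: ω₀ = 1/√(LC) = 1/√(0.005·5.28e-07) = 1.946e+04 rad/s.
Step 2 — f₀ = ω₀/(2π) = 3098 Hz.
Step 3 — Parallel Q: Q = R/(ω₀L) = 1330/(1.946e+04·0.005) = 13.67.
Step 4 — Bandwidth: Δω = ω₀/Q = 1424 rad/s; BW = Δω/(2π) = 226.6 Hz.

(a) f₀ = 3098 Hz  (b) Q = 13.67  (c) BW = 226.6 Hz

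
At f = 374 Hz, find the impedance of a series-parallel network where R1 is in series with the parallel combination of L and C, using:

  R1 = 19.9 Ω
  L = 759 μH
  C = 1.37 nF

Step 1 — Angular frequency: ω = 2π·f = 2π·374 = 2350 rad/s.
Step 2 — Component impedances:
  R1: Z = R = 19.9 Ω
  L: Z = jωL = j·2350·0.000759 = 0 + j1.784 Ω
  C: Z = 1/(jωC) = -j/(ω·C) = 0 - j3.106e+05 Ω
Step 3 — Parallel branch: L || C = 1/(1/L + 1/C) = 0 + j1.784 Ω.
Step 4 — Series with R1: Z_total = R1 + (L || C) = 19.9 + j1.784 Ω = 19.98∠5.1° Ω.

Z = 19.9 + j1.784 Ω = 19.98∠5.1° Ω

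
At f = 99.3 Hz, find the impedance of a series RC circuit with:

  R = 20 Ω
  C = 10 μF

Step 1 — Angular frequency: ω = 2π·f = 2π·99.3 = 623.9 rad/s.
Step 2 — Component impedances:
  R: Z = R = 20 Ω
  C: Z = 1/(jωC) = -j/(ω·C) = 0 - j160.3 Ω
Step 3 — Series combination: Z_total = R + C = 20 - j160.3 Ω = 161.5∠-82.9° Ω.

Z = 20 - j160.3 Ω = 161.5∠-82.9° Ω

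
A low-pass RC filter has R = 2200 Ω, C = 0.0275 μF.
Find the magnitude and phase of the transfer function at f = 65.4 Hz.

Step 1 — Angular frequency: ω = 2π·65.4 = 410.9 rad/s.
Step 2 — Transfer function: H(jω) = 1/(1 + jωRC).
Step 3 — Denominator: 1 + jωRC = 1 + j·410.9·2200·2.75e-08 = 1 + j0.02486.
Step 4 — H = 0.9994 - j0.02485.
Step 5 — Magnitude: |H| = 0.9997 (-0.0 dB); phase: φ = -1.4°.

|H| = 0.9997 (-0.0 dB), φ = -1.4°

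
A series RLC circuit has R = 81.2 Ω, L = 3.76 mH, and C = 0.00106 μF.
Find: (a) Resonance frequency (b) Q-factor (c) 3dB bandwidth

Step 1 — Resonance condition Im(Z)=0 gives ω₀ = 1/√(LC).
Step 2 — ω₀ = 1/√(0.00376·1.06e-09) = 5.009e+05 rad/s.
Step 3 — f₀ = ω₀/(2π) = 7.972e+04 Hz.
Step 4 — Series Q: Q = ω₀L/R = 5.009e+05·0.00376/81.2 = 23.19.
Step 5 — 3dB bandwidth: Δω = ω₀/Q = 2.16e+04 rad/s; BW = Δω/(2π) = 3437 Hz.

(a) f₀ = 7.972e+04 Hz  (b) Q = 23.19  (c) BW = 3437 Hz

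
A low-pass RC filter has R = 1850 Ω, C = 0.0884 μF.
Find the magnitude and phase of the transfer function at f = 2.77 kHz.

Step 1 — Angular frequency: ω = 2π·2770 = 1.74e+04 rad/s.
Step 2 — Transfer function: H(jω) = 1/(1 + jωRC).
Step 3 — Denominator: 1 + jωRC = 1 + j·1.74e+04·1850·8.84e-08 = 1 + j2.846.
Step 4 — H = 0.1099 - j0.3127.
Step 5 — Magnitude: |H| = 0.3315 (-9.6 dB); phase: φ = -70.6°.

|H| = 0.3315 (-9.6 dB), φ = -70.6°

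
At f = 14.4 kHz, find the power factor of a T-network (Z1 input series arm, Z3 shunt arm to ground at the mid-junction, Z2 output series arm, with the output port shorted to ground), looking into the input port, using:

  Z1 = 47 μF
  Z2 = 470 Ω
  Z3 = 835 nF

Step 1 — Angular frequency: ω = 2π·f = 2π·1.44e+04 = 9.048e+04 rad/s.
Step 2 — Component impedances:
  Z1: Z = 1/(jωC) = -j/(ω·C) = 0 - j0.2352 Ω
  Z2: Z = R = 470 Ω
  Z3: Z = 1/(jωC) = -j/(ω·C) = 0 - j13.24 Ω
Step 3 — With the output port shorted to ground, the output series arm Z2 runs from the junction to ground; the shunt arm Z3 also runs from the junction to ground. They appear in parallel: Z3 || Z2 = 0.3725 - j13.23 Ω.
Step 4 — Series with input arm Z1: Z_in = Z1 + (Z3 || Z2) = 0.3725 - j13.46 Ω = 13.47∠-88.4° Ω.
Step 5 — Power factor: PF = cos(φ) = Re(Z)/|Z| = 0.37248/13.466 = 0.02766.
Step 6 — Type: Im(Z) = -13.46 ⇒ leading (phase φ = -88.4°).

PF = 0.02766 (leading, φ = -88.4°)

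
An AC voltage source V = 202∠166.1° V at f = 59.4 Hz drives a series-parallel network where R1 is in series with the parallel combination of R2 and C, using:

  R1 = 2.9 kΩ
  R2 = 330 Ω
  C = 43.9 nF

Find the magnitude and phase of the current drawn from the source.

Step 1 — Angular frequency: ω = 2π·f = 2π·59.4 = 373.2 rad/s.
Step 2 — Component impedances:
  R1: Z = R = 2900 Ω
  R2: Z = R = 330 Ω
  C: Z = 1/(jωC) = -j/(ω·C) = 0 - j6.103e+04 Ω
Step 3 — Parallel branch: R2 || C = 1/(1/R2 + 1/C) = 330 - j1.784 Ω.
Step 4 — Series with R1: Z_total = R1 + (R2 || C) = 3230 - j1.784 Ω = 3230∠-0.0° Ω.
Step 5 — Source phasor: V = 202∠166.1° V = -196.1 + j48.53 V.
Step 6 — Ohm's law: I = V / Z_total = (-196.1 + j48.53) / (3230 - j1.784) = -0.06072 + j0.01499 A.
Step 7 — Convert to polar: |I| = 0.06254 A, ∠I = 166.1°.

I = 0.06254∠166.1° A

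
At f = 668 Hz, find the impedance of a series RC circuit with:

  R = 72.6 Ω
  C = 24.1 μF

Step 1 — Angular frequency: ω = 2π·f = 2π·668 = 4197 rad/s.
Step 2 — Component impedances:
  R: Z = R = 72.6 Ω
  C: Z = 1/(jωC) = -j/(ω·C) = 0 - j9.886 Ω
Step 3 — Series combination: Z_total = R + C = 72.6 - j9.886 Ω = 73.27∠-7.8° Ω.

Z = 72.6 - j9.886 Ω = 73.27∠-7.8° Ω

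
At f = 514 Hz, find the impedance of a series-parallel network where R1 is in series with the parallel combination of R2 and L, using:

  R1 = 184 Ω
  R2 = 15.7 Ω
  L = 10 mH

Step 1 — Angular frequency: ω = 2π·f = 2π·514 = 3230 rad/s.
Step 2 — Component impedances:
  R1: Z = R = 184 Ω
  R2: Z = R = 15.7 Ω
  L: Z = jωL = j·3230·0.01 = 0 + j32.3 Ω
Step 3 — Parallel branch: R2 || L = 1/(1/R2 + 1/L) = 12.7 + j6.173 Ω.
Step 4 — Series with R1: Z_total = R1 + (R2 || L) = 196.7 + j6.173 Ω = 196.8∠1.8° Ω.

Z = 196.7 + j6.173 Ω = 196.8∠1.8° Ω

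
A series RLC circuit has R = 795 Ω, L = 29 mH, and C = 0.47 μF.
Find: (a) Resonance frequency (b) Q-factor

Step 1 — Resonance condition Im(Z)=0 gives ω₀ = 1/√(LC).
Step 2 — ω₀ = 1/√(0.029·4.7e-07) = 8565 rad/s.
Step 3 — f₀ = ω₀/(2π) = 1363 Hz.
Step 4 — Series Q: Q = ω₀L/R = 8565·0.029/795 = 0.3125.

(a) f₀ = 1363 Hz  (b) Q = 0.3125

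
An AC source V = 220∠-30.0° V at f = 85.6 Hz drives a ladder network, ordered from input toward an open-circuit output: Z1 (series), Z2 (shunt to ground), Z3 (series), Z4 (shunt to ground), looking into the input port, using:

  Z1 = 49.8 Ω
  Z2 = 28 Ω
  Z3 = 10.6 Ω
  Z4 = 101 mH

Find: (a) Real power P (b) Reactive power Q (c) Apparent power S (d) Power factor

Step 1 — Angular frequency: ω = 2π·f = 2π·85.6 = 537.8 rad/s.
Step 2 — Component impedances:
  Z1: Z = R = 49.8 Ω
  Z2: Z = R = 28 Ω
  Z3: Z = R = 10.6 Ω
  Z4: Z = jωL = j·537.8·0.101 = 0 + j54.32 Ω
Step 3 — Ladder network (open output): work backward from the far end, alternating series and parallel combinations. Z_in = 70.99 + j9.59 Ω = 71.63∠7.7° Ω.
Step 4 — Source phasor: V = 220∠-30.0° V = 190.5 - j110 V.
Step 5 — Current: I = V / Z = 2.43 - j1.878 A = 3.071∠-37.7° A.
Step 6 — Complex power: S = V·I* = 669.6 + j90.46 VA.
Step 7 — Real power: P = Re(S) = 669.6 W.
Step 8 — Reactive power: Q = Im(S) = 90.46 VAR.
Step 9 — Apparent power: |S| = 675.7 VA.
Step 10 — Power factor: PF = P/|S| = 0.991 (lagging).

(a) P = 669.6 W  (b) Q = 90.46 VAR  (c) S = 675.7 VA  (d) PF = 0.991 (lagging)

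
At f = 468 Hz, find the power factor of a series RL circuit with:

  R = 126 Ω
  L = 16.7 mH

Step 1 — Angular frequency: ω = 2π·f = 2π·468 = 2941 rad/s.
Step 2 — Component impedances:
  R: Z = R = 126 Ω
  L: Z = jωL = j·2941·0.0167 = 0 + j49.11 Ω
Step 3 — Series combination: Z_total = R + L = 126 + j49.11 Ω = 135.2∠21.3° Ω.
Step 4 — Power factor: PF = cos(φ) = Re(Z)/|Z| = 126/135.23 = 0.9317.
Step 5 — Type: Im(Z) = 49.11 ⇒ lagging (phase φ = 21.3°).

PF = 0.9317 (lagging, φ = 21.3°)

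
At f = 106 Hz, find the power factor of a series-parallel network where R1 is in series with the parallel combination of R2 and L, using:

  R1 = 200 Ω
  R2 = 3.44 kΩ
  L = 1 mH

Step 1 — Angular frequency: ω = 2π·f = 2π·106 = 666 rad/s.
Step 2 — Component impedances:
  R1: Z = R = 200 Ω
  R2: Z = R = 3440 Ω
  L: Z = jωL = j·666·0.001 = 0 + j0.666 Ω
Step 3 — Parallel branch: R2 || L = 1/(1/R2 + 1/L) = 0.0001289 + j0.666 Ω.
Step 4 — Series with R1: Z_total = R1 + (R2 || L) = 200 + j0.666 Ω = 200∠0.2° Ω.
Step 5 — Power factor: PF = cos(φ) = Re(Z)/|Z| = 200/200 = 1.
Step 6 — Type: Im(Z) = 0.666 ⇒ lagging (phase φ = 0.2°).

PF = 1 (lagging, φ = 0.2°)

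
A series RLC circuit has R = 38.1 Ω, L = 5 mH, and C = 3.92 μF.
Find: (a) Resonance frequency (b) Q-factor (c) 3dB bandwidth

Step 1 — Resonance condition Im(Z)=0 gives ω₀ = 1/√(LC).
Step 2 — ω₀ = 1/√(0.005·3.92e-06) = 7143 rad/s.
Step 3 — f₀ = ω₀/(2π) = 1137 Hz.
Step 4 — Series Q: Q = ω₀L/R = 7143·0.005/38.1 = 0.9374.
Step 5 — 3dB bandwidth: Δω = ω₀/Q = 7620 rad/s; BW = Δω/(2π) = 1213 Hz.

(a) f₀ = 1137 Hz  (b) Q = 0.9374  (c) BW = 1213 Hz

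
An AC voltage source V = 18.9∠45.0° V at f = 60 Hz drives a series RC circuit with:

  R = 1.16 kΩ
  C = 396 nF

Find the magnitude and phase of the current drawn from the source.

Step 1 — Angular frequency: ω = 2π·f = 2π·60 = 377 rad/s.
Step 2 — Component impedances:
  R: Z = R = 1160 Ω
  C: Z = 1/(jωC) = -j/(ω·C) = 0 - j6698 Ω
Step 3 — Series combination: Z_total = R + C = 1160 - j6698 Ω = 6798∠-80.2° Ω.
Step 4 — Source phasor: V = 18.9∠45.0° V = 13.36 + j13.36 V.
Step 5 — Ohm's law: I = V / Z_total = (13.36 + j13.36) / (1160 - j6698) = -0.001602 + j0.002272 A.
Step 6 — Convert to polar: |I| = 0.00278 A, ∠I = 125.2°.

I = 0.00278∠125.2° A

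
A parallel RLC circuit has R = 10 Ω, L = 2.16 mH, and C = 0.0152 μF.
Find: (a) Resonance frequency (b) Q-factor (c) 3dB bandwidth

Step 1 — Resonance: ω₀ = 1/√(LC) = 1/√(0.00216·1.52e-08) = 1.745e+05 rad/s.
Step 2 — f₀ = ω₀/(2π) = 2.778e+04 Hz.
Step 3 — Parallel Q: Q = R/(ω₀L) = 10/(1.745e+05·0.00216) = 0.02653.
Step 4 — Bandwidth: Δω = ω₀/Q = 6.579e+06 rad/s; BW = Δω/(2π) = 1.047e+06 Hz.

(a) f₀ = 2.778e+04 Hz  (b) Q = 0.02653  (c) BW = 1.047e+06 Hz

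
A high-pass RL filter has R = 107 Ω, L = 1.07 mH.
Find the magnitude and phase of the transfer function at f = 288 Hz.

Step 1 — Angular frequency: ω = 2π·288 = 1810 rad/s.
Step 2 — Transfer function: H(jω) = jωL/(R + jωL).
Step 3 — Numerator jωL = j·1.936; denominator R + jωL = 107 + j1.936.
Step 4 — H = 0.0003273 + j0.01809.
Step 5 — Magnitude: |H| = 0.01809 (-34.8 dB); phase: φ = 89.0°.

|H| = 0.01809 (-34.8 dB), φ = 89.0°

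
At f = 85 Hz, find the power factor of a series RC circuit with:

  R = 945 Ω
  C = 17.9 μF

Step 1 — Angular frequency: ω = 2π·f = 2π·85 = 534.1 rad/s.
Step 2 — Component impedances:
  R: Z = R = 945 Ω
  C: Z = 1/(jωC) = -j/(ω·C) = 0 - j104.6 Ω
Step 3 — Series combination: Z_total = R + C = 945 - j104.6 Ω = 950.8∠-6.3° Ω.
Step 4 — Power factor: PF = cos(φ) = Re(Z)/|Z| = 945/950.8 = 0.9939.
Step 5 — Type: Im(Z) = -104.6 ⇒ leading (phase φ = -6.3°).

PF = 0.9939 (leading, φ = -6.3°)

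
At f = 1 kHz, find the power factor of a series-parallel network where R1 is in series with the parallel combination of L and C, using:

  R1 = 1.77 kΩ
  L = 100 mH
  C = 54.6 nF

Step 1 — Angular frequency: ω = 2π·f = 2π·1000 = 6283 rad/s.
Step 2 — Component impedances:
  R1: Z = R = 1770 Ω
  L: Z = jωL = j·6283·0.1 = 0 + j628.3 Ω
  C: Z = 1/(jωC) = -j/(ω·C) = 0 - j2915 Ω
Step 3 — Parallel branch: L || C = 1/(1/L + 1/C) = 0 + j801 Ω.
Step 4 — Series with R1: Z_total = R1 + (L || C) = 1770 + j801 Ω = 1943∠24.3° Ω.
Step 5 — Power factor: PF = cos(φ) = Re(Z)/|Z| = 1770/1942.8 = 0.9111.
Step 6 — Type: Im(Z) = 801 ⇒ lagging (phase φ = 24.3°).

PF = 0.9111 (lagging, φ = 24.3°)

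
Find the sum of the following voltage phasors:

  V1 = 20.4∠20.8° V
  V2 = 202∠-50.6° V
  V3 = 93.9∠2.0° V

Step 1 — Convert each phasor to rectangular form:
  V1 = 20.4·(cos(20.8°) + j·sin(20.8°)) = 19.07 + j7.244 V
  V2 = 202·(cos(-50.6°) + j·sin(-50.6°)) = 128.2 - j156.1 V
  V3 = 93.9·(cos(2.0°) + j·sin(2.0°)) = 93.84 + j3.277 V
Step 2 — Sum components: V_total = 241.1 - j145.6 V.
Step 3 — Convert to polar: |V_total| = 281.7 V, ∠V_total = -31.1°.

V_total = 281.7∠-31.1° V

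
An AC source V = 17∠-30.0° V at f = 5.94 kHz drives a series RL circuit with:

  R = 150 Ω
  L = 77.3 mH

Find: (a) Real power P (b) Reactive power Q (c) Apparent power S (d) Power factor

Step 1 — Angular frequency: ω = 2π·f = 2π·5940 = 3.732e+04 rad/s.
Step 2 — Component impedances:
  R: Z = R = 150 Ω
  L: Z = jωL = j·3.732e+04·0.0773 = 0 + j2885 Ω
Step 3 — Series combination: Z_total = R + L = 150 + j2885 Ω = 2889∠87.0° Ω.
Step 4 — Source phasor: V = 17∠-30.0° V = 14.72 - j8.5 V.
Step 5 — Current: I = V / Z = -0.002674 - j0.005242 A = 0.005885∠-117.0° A.
Step 6 — Complex power: S = V·I* = 0.005194 + j0.0999 VA.
Step 7 — Real power: P = Re(S) = 0.005194 W.
Step 8 — Reactive power: Q = Im(S) = 0.0999 VAR.
Step 9 — Apparent power: |S| = 0.1 VA.
Step 10 — Power factor: PF = P/|S| = 0.05192 (lagging).

(a) P = 0.005194 W  (b) Q = 0.0999 VAR  (c) S = 0.1 VA  (d) PF = 0.05192 (lagging)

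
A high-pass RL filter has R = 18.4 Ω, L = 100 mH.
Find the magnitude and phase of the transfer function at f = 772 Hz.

Step 1 — Angular frequency: ω = 2π·772 = 4851 rad/s.
Step 2 — Transfer function: H(jω) = jωL/(R + jωL).
Step 3 — Numerator jωL = j·485.1; denominator R + jωL = 18.4 + j485.1.
Step 4 — H = 0.9986 + j0.03788.
Step 5 — Magnitude: |H| = 0.9993 (-0.0 dB); phase: φ = 2.2°.

|H| = 0.9993 (-0.0 dB), φ = 2.2°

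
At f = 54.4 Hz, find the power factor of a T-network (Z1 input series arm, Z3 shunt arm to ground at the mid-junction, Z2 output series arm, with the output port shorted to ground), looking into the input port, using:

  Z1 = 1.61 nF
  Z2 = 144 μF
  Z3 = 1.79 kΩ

Step 1 — Angular frequency: ω = 2π·f = 2π·54.4 = 341.8 rad/s.
Step 2 — Component impedances:
  Z1: Z = 1/(jωC) = -j/(ω·C) = 0 - j1.817e+06 Ω
  Z2: Z = 1/(jωC) = -j/(ω·C) = 0 - j20.32 Ω
  Z3: Z = R = 1790 Ω
Step 3 — With the output port shorted to ground, the output series arm Z2 runs from the junction to ground; the shunt arm Z3 also runs from the junction to ground. They appear in parallel: Z3 || Z2 = 0.2306 - j20.31 Ω.
Step 4 — Series with input arm Z1: Z_in = Z1 + (Z3 || Z2) = 0.2306 - j1.817e+06 Ω = 1.817e+06∠-90.0° Ω.
Step 5 — Power factor: PF = cos(φ) = Re(Z)/|Z| = 0.2306/1.817e+06 = 1.269e-07.
Step 6 — Type: Im(Z) = -1.817e+06 ⇒ leading (phase φ = -90.0°).

PF = 1.269e-07 (leading, φ = -90.0°)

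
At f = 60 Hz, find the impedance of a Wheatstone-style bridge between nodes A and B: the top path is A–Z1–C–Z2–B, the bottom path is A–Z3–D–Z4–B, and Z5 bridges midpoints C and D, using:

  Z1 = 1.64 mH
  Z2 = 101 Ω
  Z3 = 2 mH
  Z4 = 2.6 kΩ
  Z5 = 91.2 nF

Step 1 — Angular frequency: ω = 2π·f = 2π·60 = 377 rad/s.
Step 2 — Component impedances:
  Z1: Z = jωL = j·377·0.00164 = 0 + j0.6183 Ω
  Z2: Z = R = 101 Ω
  Z3: Z = jωL = j·377·0.002 = 0 + j0.754 Ω
  Z4: Z = R = 2600 Ω
  Z5: Z = 1/(jωC) = -j/(ω·C) = 0 - j2.909e+04 Ω
Step 3 — Bridge requires nodal analysis (the Z5 bridge couples midpoints C and D, so the two paths cannot be reduced to a simple series/parallel combination). Setting node B to ground and injecting 1 A at node A, the 3-node admittance system at A, C, D solves to V_A = Z_AB = 97.22 + j0.574 Ω = 97.23∠0.3° Ω.

Z = 97.22 + j0.574 Ω = 97.23∠0.3° Ω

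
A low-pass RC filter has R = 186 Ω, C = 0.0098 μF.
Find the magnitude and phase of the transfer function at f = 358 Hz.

Step 1 — Angular frequency: ω = 2π·358 = 2249 rad/s.
Step 2 — Transfer function: H(jω) = 1/(1 + jωRC).
Step 3 — Denominator: 1 + jωRC = 1 + j·2249·186·9.8e-09 = 1 + j0.0041.
Step 4 — H = 1 - j0.0041.
Step 5 — Magnitude: |H| = 1 (-0.0 dB); phase: φ = -0.2°.

|H| = 1 (-0.0 dB), φ = -0.2°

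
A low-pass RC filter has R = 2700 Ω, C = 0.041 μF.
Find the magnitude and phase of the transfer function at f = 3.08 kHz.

Step 1 — Angular frequency: ω = 2π·3080 = 1.935e+04 rad/s.
Step 2 — Transfer function: H(jω) = 1/(1 + jωRC).
Step 3 — Denominator: 1 + jωRC = 1 + j·1.935e+04·2700·4.1e-08 = 1 + j2.142.
Step 4 — H = 0.1789 - j0.3833.
Step 5 — Magnitude: |H| = 0.423 (-7.5 dB); phase: φ = -65.0°.

|H| = 0.423 (-7.5 dB), φ = -65.0°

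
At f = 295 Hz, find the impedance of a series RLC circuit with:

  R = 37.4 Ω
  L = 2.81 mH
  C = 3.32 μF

Step 1 — Angular frequency: ω = 2π·f = 2π·295 = 1854 rad/s.
Step 2 — Component impedances:
  R: Z = R = 37.4 Ω
  L: Z = jωL = j·1854·0.00281 = 0 + j5.208 Ω
  C: Z = 1/(jωC) = -j/(ω·C) = 0 - j162.5 Ω
Step 3 — Series combination: Z_total = R + L + C = 37.4 - j157.3 Ω = 161.7∠-76.6° Ω.

Z = 37.4 - j157.3 Ω = 161.7∠-76.6° Ω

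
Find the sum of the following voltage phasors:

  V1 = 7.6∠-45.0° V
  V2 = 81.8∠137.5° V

Step 1 — Convert each phasor to rectangular form:
  V1 = 7.6·(cos(-45.0°) + j·sin(-45.0°)) = 5.374 - j5.374 V
  V2 = 81.8·(cos(137.5°) + j·sin(137.5°)) = -60.31 + j55.26 V
Step 2 — Sum components: V_total = -54.94 + j49.89 V.
Step 3 — Convert to polar: |V_total| = 74.21 V, ∠V_total = 137.8°.

V_total = 74.21∠137.8° V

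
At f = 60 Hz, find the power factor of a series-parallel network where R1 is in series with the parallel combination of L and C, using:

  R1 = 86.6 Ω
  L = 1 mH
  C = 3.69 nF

Step 1 — Angular frequency: ω = 2π·f = 2π·60 = 377 rad/s.
Step 2 — Component impedances:
  R1: Z = R = 86.6 Ω
  L: Z = jωL = j·377·0.001 = 0 + j0.377 Ω
  C: Z = 1/(jωC) = -j/(ω·C) = 0 - j7.189e+05 Ω
Step 3 — Parallel branch: L || C = 1/(1/L + 1/C) = 0 + j0.377 Ω.
Step 4 — Series with R1: Z_total = R1 + (L || C) = 86.6 + j0.377 Ω = 86.6∠0.2° Ω.
Step 5 — Power factor: PF = cos(φ) = Re(Z)/|Z| = 86.6/86.6 = 1.
Step 6 — Type: Im(Z) = 0.377 ⇒ lagging (phase φ = 0.2°).

PF = 1 (lagging, φ = 0.2°)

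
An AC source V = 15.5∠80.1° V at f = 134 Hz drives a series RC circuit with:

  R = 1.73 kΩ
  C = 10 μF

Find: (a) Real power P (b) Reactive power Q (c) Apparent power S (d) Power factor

Step 1 — Angular frequency: ω = 2π·f = 2π·134 = 841.9 rad/s.
Step 2 — Component impedances:
  R: Z = R = 1730 Ω
  C: Z = 1/(jωC) = -j/(ω·C) = 0 - j118.8 Ω
Step 3 — Series combination: Z_total = R + C = 1730 - j118.8 Ω = 1734∠-3.9° Ω.
Step 4 — Source phasor: V = 15.5∠80.1° V = 2.665 + j15.27 V.
Step 5 — Current: I = V / Z = 0.0009301 + j0.00889 A = 0.008938∠84.0° A.
Step 6 — Complex power: S = V·I* = 0.1382 - j0.00949 VA.
Step 7 — Real power: P = Re(S) = 0.1382 W.
Step 8 — Reactive power: Q = Im(S) = -0.00949 VAR.
Step 9 — Apparent power: |S| = 0.1385 VA.
Step 10 — Power factor: PF = P/|S| = 0.9977 (leading).

(a) P = 0.1382 W  (b) Q = -0.00949 VAR  (c) S = 0.1385 VA  (d) PF = 0.9977 (leading)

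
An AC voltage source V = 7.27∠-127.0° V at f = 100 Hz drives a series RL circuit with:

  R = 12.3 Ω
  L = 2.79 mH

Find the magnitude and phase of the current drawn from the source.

Step 1 — Angular frequency: ω = 2π·f = 2π·100 = 628.3 rad/s.
Step 2 — Component impedances:
  R: Z = R = 12.3 Ω
  L: Z = jωL = j·628.3·0.00279 = 0 + j1.753 Ω
Step 3 — Series combination: Z_total = R + L = 12.3 + j1.753 Ω = 12.42∠8.1° Ω.
Step 4 — Source phasor: V = 7.27∠-127.0° V = -4.375 - j5.806 V.
Step 5 — Ohm's law: I = V / Z_total = (-4.375 - j5.806) / (12.3 + j1.753) = -0.4146 - j0.413 A.
Step 6 — Convert to polar: |I| = 0.5851 A, ∠I = -135.1°.

I = 0.5851∠-135.1° A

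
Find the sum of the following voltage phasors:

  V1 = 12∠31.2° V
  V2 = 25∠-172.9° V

Step 1 — Convert each phasor to rectangular form:
  V1 = 12·(cos(31.2°) + j·sin(31.2°)) = 10.26 + j6.216 V
  V2 = 25·(cos(-172.9°) + j·sin(-172.9°)) = -24.81 - j3.09 V
Step 2 — Sum components: V_total = -14.54 + j3.126 V.
Step 3 — Convert to polar: |V_total| = 14.88 V, ∠V_total = 167.9°.

V_total = 14.88∠167.9° V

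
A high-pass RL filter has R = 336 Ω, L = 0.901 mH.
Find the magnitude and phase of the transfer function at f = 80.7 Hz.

Step 1 — Angular frequency: ω = 2π·80.7 = 507.1 rad/s.
Step 2 — Transfer function: H(jω) = jωL/(R + jωL).
Step 3 — Numerator jωL = j·0.4569; denominator R + jωL = 336 + j0.4569.
Step 4 — H = 1.849e-06 + j0.00136.
Step 5 — Magnitude: |H| = 0.00136 (-57.3 dB); phase: φ = 89.9°.

|H| = 0.00136 (-57.3 dB), φ = 89.9°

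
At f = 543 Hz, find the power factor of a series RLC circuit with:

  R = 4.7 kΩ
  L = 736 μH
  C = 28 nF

Step 1 — Angular frequency: ω = 2π·f = 2π·543 = 3412 rad/s.
Step 2 — Component impedances:
  R: Z = R = 4700 Ω
  L: Z = jωL = j·3412·0.000736 = 0 + j2.511 Ω
  C: Z = 1/(jωC) = -j/(ω·C) = 0 - j1.047e+04 Ω
Step 3 — Series combination: Z_total = R + L + C = 4700 - j1.047e+04 Ω = 1.147e+04∠-65.8° Ω.
Step 4 — Power factor: PF = cos(φ) = Re(Z)/|Z| = 4700/11472 = 0.4097.
Step 5 — Type: Im(Z) = -1.047e+04 ⇒ leading (phase φ = -65.8°).

PF = 0.4097 (leading, φ = -65.8°)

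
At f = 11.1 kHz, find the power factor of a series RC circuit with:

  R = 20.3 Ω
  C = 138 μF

Step 1 — Angular frequency: ω = 2π·f = 2π·1.11e+04 = 6.974e+04 rad/s.
Step 2 — Component impedances:
  R: Z = R = 20.3 Ω
  C: Z = 1/(jωC) = -j/(ω·C) = 0 - j0.1039 Ω
Step 3 — Series combination: Z_total = R + C = 20.3 - j0.1039 Ω = 20.3∠-0.3° Ω.
Step 4 — Power factor: PF = cos(φ) = Re(Z)/|Z| = 20.3/20.3 = 1.
Step 5 — Type: Im(Z) = -0.1039 ⇒ leading (phase φ = -0.3°).

PF = 1 (leading, φ = -0.3°)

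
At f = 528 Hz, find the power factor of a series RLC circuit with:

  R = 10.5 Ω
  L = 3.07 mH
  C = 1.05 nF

Step 1 — Angular frequency: ω = 2π·f = 2π·528 = 3318 rad/s.
Step 2 — Component impedances:
  R: Z = R = 10.5 Ω
  L: Z = jωL = j·3318·0.00307 = 0 + j10.18 Ω
  C: Z = 1/(jωC) = -j/(ω·C) = 0 - j2.871e+05 Ω
Step 3 — Series combination: Z_total = R + L + C = 10.5 - j2.871e+05 Ω = 2.871e+05∠-90.0° Ω.
Step 4 — Power factor: PF = cos(φ) = Re(Z)/|Z| = 10.5/2.8707e+05 = 3.658e-05.
Step 5 — Type: Im(Z) = -2.871e+05 ⇒ leading (phase φ = -90.0°).

PF = 3.658e-05 (leading, φ = -90.0°)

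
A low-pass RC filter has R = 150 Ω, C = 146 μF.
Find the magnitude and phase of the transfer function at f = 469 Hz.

Step 1 — Angular frequency: ω = 2π·469 = 2947 rad/s.
Step 2 — Transfer function: H(jω) = 1/(1 + jωRC).
Step 3 — Denominator: 1 + jωRC = 1 + j·2947·150·0.000146 = 1 + j64.54.
Step 4 — H = 0.0002401 - j0.01549.
Step 5 — Magnitude: |H| = 0.01549 (-36.2 dB); phase: φ = -89.1°.

|H| = 0.01549 (-36.2 dB), φ = -89.1°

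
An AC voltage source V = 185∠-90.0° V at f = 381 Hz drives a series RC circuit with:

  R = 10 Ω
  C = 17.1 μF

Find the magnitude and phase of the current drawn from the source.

Step 1 — Angular frequency: ω = 2π·f = 2π·381 = 2394 rad/s.
Step 2 — Component impedances:
  R: Z = R = 10 Ω
  C: Z = 1/(jωC) = -j/(ω·C) = 0 - j24.43 Ω
Step 3 — Series combination: Z_total = R + C = 10 - j24.43 Ω = 26.4∠-67.7° Ω.
Step 4 — Source phasor: V = 185∠-90.0° V = 0 - j185 V.
Step 5 — Ohm's law: I = V / Z_total = (0 - j185) / (10 - j24.43) = 6.486 - j2.655 A.
Step 6 — Convert to polar: |I| = 7.009 A, ∠I = -22.3°.

I = 7.009∠-22.3° A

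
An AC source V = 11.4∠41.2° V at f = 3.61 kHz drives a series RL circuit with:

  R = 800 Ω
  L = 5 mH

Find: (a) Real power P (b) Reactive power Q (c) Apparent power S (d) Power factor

Step 1 — Angular frequency: ω = 2π·f = 2π·3610 = 2.268e+04 rad/s.
Step 2 — Component impedances:
  R: Z = R = 800 Ω
  L: Z = jωL = j·2.268e+04·0.005 = 0 + j113.4 Ω
Step 3 — Series combination: Z_total = R + L = 800 + j113.4 Ω = 808∠8.1° Ω.
Step 4 — Source phasor: V = 11.4∠41.2° V = 8.578 + j7.509 V.
Step 5 — Current: I = V / Z = 0.01182 + j0.007711 A = 0.01411∠33.1° A.
Step 6 — Complex power: S = V·I* = 0.1592 + j0.02258 VA.
Step 7 — Real power: P = Re(S) = 0.1592 W.
Step 8 — Reactive power: Q = Im(S) = 0.02258 VAR.
Step 9 — Apparent power: |S| = 0.1608 VA.
Step 10 — Power factor: PF = P/|S| = 0.9901 (lagging).

(a) P = 0.1592 W  (b) Q = 0.02258 VAR  (c) S = 0.1608 VA  (d) PF = 0.9901 (lagging)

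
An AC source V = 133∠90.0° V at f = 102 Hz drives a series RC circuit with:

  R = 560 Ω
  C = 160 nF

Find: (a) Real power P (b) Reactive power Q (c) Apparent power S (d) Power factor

Step 1 — Angular frequency: ω = 2π·f = 2π·102 = 640.9 rad/s.
Step 2 — Component impedances:
  R: Z = R = 560 Ω
  C: Z = 1/(jωC) = -j/(ω·C) = 0 - j9752 Ω
Step 3 — Series combination: Z_total = R + C = 560 - j9752 Ω = 9768∠-86.7° Ω.
Step 4 — Source phasor: V = 133∠90.0° V = 0 + j133 V.
Step 5 — Current: I = V / Z = -0.01359 + j0.0007806 A = 0.01362∠176.7° A.
Step 6 — Complex power: S = V·I* = 0.1038 - j1.808 VA.
Step 7 — Real power: P = Re(S) = 0.1038 W.
Step 8 — Reactive power: Q = Im(S) = -1.808 VAR.
Step 9 — Apparent power: |S| = 1.811 VA.
Step 10 — Power factor: PF = P/|S| = 0.05733 (leading).

(a) P = 0.1038 W  (b) Q = -1.808 VAR  (c) S = 1.811 VA  (d) PF = 0.05733 (leading)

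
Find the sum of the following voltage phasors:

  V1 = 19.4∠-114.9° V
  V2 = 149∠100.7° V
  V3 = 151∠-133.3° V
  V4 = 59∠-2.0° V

Step 1 — Convert each phasor to rectangular form:
  V1 = 19.4·(cos(-114.9°) + j·sin(-114.9°)) = -8.168 - j17.6 V
  V2 = 149·(cos(100.7°) + j·sin(100.7°)) = -27.66 + j146.4 V
  V3 = 151·(cos(-133.3°) + j·sin(-133.3°)) = -103.6 - j109.9 V
  V4 = 59·(cos(-2.0°) + j·sin(-2.0°)) = 58.96 - j2.059 V
Step 2 — Sum components: V_total = -80.43 + j16.86 V.
Step 3 — Convert to polar: |V_total| = 82.18 V, ∠V_total = 168.2°.

V_total = 82.18∠168.2° V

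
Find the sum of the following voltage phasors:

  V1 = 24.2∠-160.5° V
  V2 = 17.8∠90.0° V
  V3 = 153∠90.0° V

Step 1 — Convert each phasor to rectangular form:
  V1 = 24.2·(cos(-160.5°) + j·sin(-160.5°)) = -22.81 - j8.078 V
  V2 = 17.8·(cos(90.0°) + j·sin(90.0°)) = 0 + j17.8 V
  V3 = 153·(cos(90.0°) + j·sin(90.0°)) = 0 + j153 V
Step 2 — Sum components: V_total = -22.81 + j162.7 V.
Step 3 — Convert to polar: |V_total| = 164.3 V, ∠V_total = 98.0°.

V_total = 164.3∠98.0° V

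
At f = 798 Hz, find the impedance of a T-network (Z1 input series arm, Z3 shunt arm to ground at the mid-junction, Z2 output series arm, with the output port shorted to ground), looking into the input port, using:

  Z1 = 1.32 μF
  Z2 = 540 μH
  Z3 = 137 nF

Step 1 — Angular frequency: ω = 2π·f = 2π·798 = 5014 rad/s.
Step 2 — Component impedances:
  Z1: Z = 1/(jωC) = -j/(ω·C) = 0 - j151.1 Ω
  Z2: Z = jωL = j·5014·0.00054 = 0 + j2.708 Ω
  Z3: Z = 1/(jωC) = -j/(ω·C) = 0 - j1456 Ω
Step 3 — With the output port shorted to ground, the output series arm Z2 runs from the junction to ground; the shunt arm Z3 also runs from the junction to ground. They appear in parallel: Z3 || Z2 = 0 + j2.713 Ω.
Step 4 — Series with input arm Z1: Z_in = Z1 + (Z3 || Z2) = 0 - j148.4 Ω = 148.4∠-90.0° Ω.

Z = 0 - j148.4 Ω = 148.4∠-90.0° Ω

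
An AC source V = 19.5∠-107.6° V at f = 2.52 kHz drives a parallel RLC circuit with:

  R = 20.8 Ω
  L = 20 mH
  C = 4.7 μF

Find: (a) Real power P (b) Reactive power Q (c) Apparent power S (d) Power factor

Step 1 — Angular frequency: ω = 2π·f = 2π·2520 = 1.583e+04 rad/s.
Step 2 — Component impedances:
  R: Z = R = 20.8 Ω
  L: Z = jωL = j·1.583e+04·0.02 = 0 + j316.7 Ω
  C: Z = 1/(jωC) = -j/(ω·C) = 0 - j13.44 Ω
Step 3 — Parallel combination: 1/Z_total = 1/R + 1/L + 1/C; Z_total = 6.506 - j9.644 Ω = 11.63∠-56.0° Ω.
Step 4 — Source phasor: V = 19.5∠-107.6° V = -5.896 - j18.59 V.
Step 5 — Current: I = V / Z = 1.041 - j1.314 A = 1.676∠-51.6° A.
Step 6 — Complex power: S = V·I* = 18.28 - j27.1 VA.
Step 7 — Real power: P = Re(S) = 18.28 W.
Step 8 — Reactive power: Q = Im(S) = -27.1 VAR.
Step 9 — Apparent power: |S| = 32.69 VA.
Step 10 — Power factor: PF = P/|S| = 0.5593 (leading).

(a) P = 18.28 W  (b) Q = -27.1 VAR  (c) S = 32.69 VA  (d) PF = 0.5593 (leading)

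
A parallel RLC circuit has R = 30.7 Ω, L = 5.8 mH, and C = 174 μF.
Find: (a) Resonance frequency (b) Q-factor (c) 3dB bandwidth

Step 1 — Resonance: ω₀ = 1/√(LC) = 1/√(0.0058·0.000174) = 995.4 rad/s.
Step 2 — f₀ = ω₀/(2π) = 158.4 Hz.
Step 3 — Parallel Q: Q = R/(ω₀L) = 30.7/(995.4·0.0058) = 5.317.
Step 4 — Bandwidth: Δω = ω₀/Q = 187.2 rad/s; BW = Δω/(2π) = 29.79 Hz.

(a) f₀ = 158.4 Hz  (b) Q = 5.317  (c) BW = 29.79 Hz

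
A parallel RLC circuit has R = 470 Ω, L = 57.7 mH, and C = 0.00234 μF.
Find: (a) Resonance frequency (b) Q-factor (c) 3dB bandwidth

Step 1 — Resonance: ω₀ = 1/√(LC) = 1/√(0.0577·2.34e-09) = 8.606e+04 rad/s.
Step 2 — f₀ = ω₀/(2π) = 1.37e+04 Hz.
Step 3 — Parallel Q: Q = R/(ω₀L) = 470/(8.606e+04·0.0577) = 0.09465.
Step 4 — Bandwidth: Δω = ω₀/Q = 9.093e+05 rad/s; BW = Δω/(2π) = 1.447e+05 Hz.

(a) f₀ = 1.37e+04 Hz  (b) Q = 0.09465  (c) BW = 1.447e+05 Hz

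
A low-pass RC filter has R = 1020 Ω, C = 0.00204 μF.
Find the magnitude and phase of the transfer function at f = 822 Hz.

Step 1 — Angular frequency: ω = 2π·822 = 5165 rad/s.
Step 2 — Transfer function: H(jω) = 1/(1 + jωRC).
Step 3 — Denominator: 1 + jωRC = 1 + j·5165·1020·2.04e-09 = 1 + j0.01075.
Step 4 — H = 0.9999 - j0.01075.
Step 5 — Magnitude: |H| = 0.9999 (-0.0 dB); phase: φ = -0.6°.

|H| = 0.9999 (-0.0 dB), φ = -0.6°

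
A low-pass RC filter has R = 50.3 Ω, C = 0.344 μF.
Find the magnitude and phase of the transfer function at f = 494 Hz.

Step 1 — Angular frequency: ω = 2π·494 = 3104 rad/s.
Step 2 — Transfer function: H(jω) = 1/(1 + jωRC).
Step 3 — Denominator: 1 + jωRC = 1 + j·3104·50.3·3.44e-07 = 1 + j0.05371.
Step 4 — H = 0.9971 - j0.05355.
Step 5 — Magnitude: |H| = 0.9986 (-0.0 dB); phase: φ = -3.1°.

|H| = 0.9986 (-0.0 dB), φ = -3.1°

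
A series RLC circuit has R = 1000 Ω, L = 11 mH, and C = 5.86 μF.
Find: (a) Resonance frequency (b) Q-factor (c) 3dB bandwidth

Step 1 — Resonance condition Im(Z)=0 gives ω₀ = 1/√(LC).
Step 2 — ω₀ = 1/√(0.011·5.86e-06) = 3939 rad/s.
Step 3 — f₀ = ω₀/(2π) = 626.9 Hz.
Step 4 — Series Q: Q = ω₀L/R = 3939·0.011/1000 = 0.04333.
Step 5 — 3dB bandwidth: Δω = ω₀/Q = 9.091e+04 rad/s; BW = Δω/(2π) = 1.447e+04 Hz.

(a) f₀ = 626.9 Hz  (b) Q = 0.04333  (c) BW = 1.447e+04 Hz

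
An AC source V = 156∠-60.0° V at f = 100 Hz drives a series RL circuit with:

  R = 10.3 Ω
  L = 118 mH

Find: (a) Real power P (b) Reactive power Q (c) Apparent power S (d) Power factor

Step 1 — Angular frequency: ω = 2π·f = 2π·100 = 628.3 rad/s.
Step 2 — Component impedances:
  R: Z = R = 10.3 Ω
  L: Z = jωL = j·628.3·0.118 = 0 + j74.14 Ω
Step 3 — Series combination: Z_total = R + L = 10.3 + j74.14 Ω = 74.85∠82.1° Ω.
Step 4 — Source phasor: V = 156∠-60.0° V = 78 - j135.1 V.
Step 5 — Current: I = V / Z = -1.644 - j1.28 A = 2.084∠-142.1° A.
Step 6 — Complex power: S = V·I* = 44.74 + j322 VA.
Step 7 — Real power: P = Re(S) = 44.74 W.
Step 8 — Reactive power: Q = Im(S) = 322 VAR.
Step 9 — Apparent power: |S| = 325.1 VA.
Step 10 — Power factor: PF = P/|S| = 0.1376 (lagging).

(a) P = 44.74 W  (b) Q = 322 VAR  (c) S = 325.1 VA  (d) PF = 0.1376 (lagging)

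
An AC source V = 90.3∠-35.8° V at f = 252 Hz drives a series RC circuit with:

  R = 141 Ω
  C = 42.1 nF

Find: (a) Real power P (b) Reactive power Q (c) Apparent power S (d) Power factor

Step 1 — Angular frequency: ω = 2π·f = 2π·252 = 1583 rad/s.
Step 2 — Component impedances:
  R: Z = R = 141 Ω
  C: Z = 1/(jωC) = -j/(ω·C) = 0 - j1.5e+04 Ω
Step 3 — Series combination: Z_total = R + C = 141 - j1.5e+04 Ω = 1.5e+04∠-89.5° Ω.
Step 4 — Source phasor: V = 90.3∠-35.8° V = 73.24 - j52.82 V.
Step 5 — Current: I = V / Z = 0.003567 + j0.004849 A = 0.006019∠53.7° A.
Step 6 — Complex power: S = V·I* = 0.005108 - j0.5435 VA.
Step 7 — Real power: P = Re(S) = 0.005108 W.
Step 8 — Reactive power: Q = Im(S) = -0.5435 VAR.
Step 9 — Apparent power: |S| = 0.5435 VA.
Step 10 — Power factor: PF = P/|S| = 0.009399 (leading).

(a) P = 0.005108 W  (b) Q = -0.5435 VAR  (c) S = 0.5435 VA  (d) PF = 0.009399 (leading)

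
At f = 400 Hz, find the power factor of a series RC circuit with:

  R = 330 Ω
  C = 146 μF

Step 1 — Angular frequency: ω = 2π·f = 2π·400 = 2513 rad/s.
Step 2 — Component impedances:
  R: Z = R = 330 Ω
  C: Z = 1/(jωC) = -j/(ω·C) = 0 - j2.725 Ω
Step 3 — Series combination: Z_total = R + C = 330 - j2.725 Ω = 330∠-0.5° Ω.
Step 4 — Power factor: PF = cos(φ) = Re(Z)/|Z| = 330/330 = 1.
Step 5 — Type: Im(Z) = -2.725 ⇒ leading (phase φ = -0.5°).

PF = 1 (leading, φ = -0.5°)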